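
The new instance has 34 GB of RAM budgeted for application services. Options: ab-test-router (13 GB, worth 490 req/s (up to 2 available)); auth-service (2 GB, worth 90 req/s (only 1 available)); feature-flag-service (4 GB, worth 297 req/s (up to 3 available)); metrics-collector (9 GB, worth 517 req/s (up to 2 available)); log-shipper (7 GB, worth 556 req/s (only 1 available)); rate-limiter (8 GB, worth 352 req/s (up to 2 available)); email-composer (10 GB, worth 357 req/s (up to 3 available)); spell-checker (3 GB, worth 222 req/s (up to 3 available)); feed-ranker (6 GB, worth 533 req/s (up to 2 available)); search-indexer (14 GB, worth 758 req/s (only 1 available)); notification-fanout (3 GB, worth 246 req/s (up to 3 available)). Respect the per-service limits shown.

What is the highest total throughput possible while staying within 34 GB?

By throughput per GB: feed-ranker 88.83, notification-fanout 82.00, log-shipper 79.43 lead.
A density-first pass picks auth-service + feature-flag-service + log-shipper + 2×feed-ranker + 3×notification-fanout — 2747 at 34 GB.
Replace auth-service and feature-flag-service with 2×spell-checker: the trade gains 57 net, giving 2804 at 34 GB.
No other feasible combination exceeds 2804.

2804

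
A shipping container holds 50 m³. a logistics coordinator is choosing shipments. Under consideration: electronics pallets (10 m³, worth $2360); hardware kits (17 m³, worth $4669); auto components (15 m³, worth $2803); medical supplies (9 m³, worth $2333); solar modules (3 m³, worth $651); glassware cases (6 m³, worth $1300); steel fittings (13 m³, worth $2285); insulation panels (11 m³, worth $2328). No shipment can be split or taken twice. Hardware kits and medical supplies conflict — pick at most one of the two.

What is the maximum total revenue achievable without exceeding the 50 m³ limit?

11308

By revenue per m³: hardware kits 274.65, medical supplies 259.22, electronics pallets 236.00, solar modules 217.00 lead.
Taking electronics pallets + hardware kits + solar modules + glassware cases + insulation panels: 47 m³ used, 11308 in revenue.
The closest alternative, electronics pallets + hardware kits + solar modules + glassware cases + steel fittings, reaches only 11265.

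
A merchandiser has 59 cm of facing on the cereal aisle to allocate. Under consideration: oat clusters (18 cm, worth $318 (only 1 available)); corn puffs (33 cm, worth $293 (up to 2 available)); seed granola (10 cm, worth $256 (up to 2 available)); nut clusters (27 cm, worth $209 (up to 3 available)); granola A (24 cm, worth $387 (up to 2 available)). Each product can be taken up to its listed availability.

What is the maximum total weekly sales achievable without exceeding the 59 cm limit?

By weekly sales per cm: seed granola 25.60, oat clusters 17.67, granola A 16.12, corn puffs 8.88 lead.
Greedy by ratio would take oat clusters + 2×seed granola: 38 cm used, total 830.
The 28 cm tied up in oat clusters and seed granola is better spent on 2×granola A — total rises to 1030 (58 cm).

1030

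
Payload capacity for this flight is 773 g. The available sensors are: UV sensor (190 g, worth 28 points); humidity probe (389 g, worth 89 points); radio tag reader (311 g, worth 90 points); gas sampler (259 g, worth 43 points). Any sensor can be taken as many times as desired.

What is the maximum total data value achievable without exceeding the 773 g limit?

180

The ratio ordering already packs tightly: 2×radio tag reader, 622 g, 180.
That's the maximum — no swap from here does better than 180.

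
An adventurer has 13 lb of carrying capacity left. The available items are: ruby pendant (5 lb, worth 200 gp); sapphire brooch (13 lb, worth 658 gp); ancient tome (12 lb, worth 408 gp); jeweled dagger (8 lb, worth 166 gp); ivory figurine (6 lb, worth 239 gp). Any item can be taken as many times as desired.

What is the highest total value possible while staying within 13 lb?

658

Sapphire brooch uses 13 of the 13 lb and totals 658.
That's the maximum — no swap from here does better than 658.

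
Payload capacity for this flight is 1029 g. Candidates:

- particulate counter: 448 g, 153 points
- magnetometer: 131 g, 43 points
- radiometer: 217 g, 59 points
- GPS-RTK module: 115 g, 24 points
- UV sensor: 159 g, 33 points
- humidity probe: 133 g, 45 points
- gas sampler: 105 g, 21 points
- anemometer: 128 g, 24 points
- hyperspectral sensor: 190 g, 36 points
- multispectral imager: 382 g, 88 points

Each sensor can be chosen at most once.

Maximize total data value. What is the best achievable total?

By data value per g: particulate counter 0.34, humidity probe 0.34, magnetometer 0.33 lead.
The ratio heuristic lands on particulate counter + magnetometer + radiometer + humidity probe (300) but leaves 100 g idle.
Dropping magnetometer frees 131 g; slotting in GPS-RTK module + gas sampler (220 g) lifts the total to 302 at 1018 g.

302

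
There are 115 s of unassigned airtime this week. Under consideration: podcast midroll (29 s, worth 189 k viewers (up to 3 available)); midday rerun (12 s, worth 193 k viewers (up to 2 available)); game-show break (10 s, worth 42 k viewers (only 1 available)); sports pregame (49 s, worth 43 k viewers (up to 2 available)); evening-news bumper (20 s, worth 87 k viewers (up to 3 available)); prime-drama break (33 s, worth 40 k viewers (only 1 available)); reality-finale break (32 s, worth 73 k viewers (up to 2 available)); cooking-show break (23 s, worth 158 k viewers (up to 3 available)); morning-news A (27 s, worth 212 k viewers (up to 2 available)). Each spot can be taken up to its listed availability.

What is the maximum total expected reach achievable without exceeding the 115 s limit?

Ranking by ratio (expected reach/s): midday rerun 16.08, morning-news A 7.85, cooking-show break 6.87, podcast midroll 6.52.
Taking 2×midday rerun + game-show break + cooking-show break + 2×morning-news A: 111 s used, 1010 in expected reach.
That's the maximum — no swap from here does better than 1010.

1010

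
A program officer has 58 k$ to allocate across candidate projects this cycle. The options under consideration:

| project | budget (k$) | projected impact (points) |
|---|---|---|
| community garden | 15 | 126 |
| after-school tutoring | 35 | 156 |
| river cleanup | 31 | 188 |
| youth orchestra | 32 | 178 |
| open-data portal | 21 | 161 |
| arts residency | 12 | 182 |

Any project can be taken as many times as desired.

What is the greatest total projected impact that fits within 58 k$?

728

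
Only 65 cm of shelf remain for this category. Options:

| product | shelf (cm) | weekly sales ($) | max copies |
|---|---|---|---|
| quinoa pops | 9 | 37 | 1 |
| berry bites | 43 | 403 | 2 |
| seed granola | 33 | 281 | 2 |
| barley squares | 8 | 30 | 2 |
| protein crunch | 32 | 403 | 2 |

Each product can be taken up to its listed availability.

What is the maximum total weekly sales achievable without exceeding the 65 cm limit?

2×protein crunch uses 64 of the 65 cm and totals 806.
Every other selection either busts 65 cm or exceeds an availability limit or fails to beat 806.

806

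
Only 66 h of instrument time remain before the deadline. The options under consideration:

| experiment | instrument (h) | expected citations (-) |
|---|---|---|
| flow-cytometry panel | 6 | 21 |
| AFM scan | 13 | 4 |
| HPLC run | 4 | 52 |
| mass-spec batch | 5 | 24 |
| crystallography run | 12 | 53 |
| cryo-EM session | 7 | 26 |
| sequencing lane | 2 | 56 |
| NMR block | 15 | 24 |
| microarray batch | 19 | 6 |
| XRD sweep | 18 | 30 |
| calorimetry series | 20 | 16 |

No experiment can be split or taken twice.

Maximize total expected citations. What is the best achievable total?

265

Taking the top-ratio experiments first gives flow-cytometry panel + HPLC run + mass-spec batch + crystallography run + cryo-EM session + sequencing lane + XRD sweep for 262 (54 h).
Dropping flow-cytometry panel frees 6 h; slotting in NMR block (15 h) lifts the total to 265 at 63 h.
Every other selection either busts 66 h or fails to beat 265.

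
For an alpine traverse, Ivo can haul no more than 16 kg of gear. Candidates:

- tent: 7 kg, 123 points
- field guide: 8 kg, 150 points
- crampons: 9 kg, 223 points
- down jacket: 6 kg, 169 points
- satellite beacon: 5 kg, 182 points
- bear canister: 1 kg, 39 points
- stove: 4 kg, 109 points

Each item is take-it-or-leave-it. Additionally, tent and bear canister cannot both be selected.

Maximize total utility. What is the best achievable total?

Down jacket + satellite beacon + bear canister + stove uses 16 of the 16 kg and totals 499.
Nothing else feasible within 16 kg beats 499.

499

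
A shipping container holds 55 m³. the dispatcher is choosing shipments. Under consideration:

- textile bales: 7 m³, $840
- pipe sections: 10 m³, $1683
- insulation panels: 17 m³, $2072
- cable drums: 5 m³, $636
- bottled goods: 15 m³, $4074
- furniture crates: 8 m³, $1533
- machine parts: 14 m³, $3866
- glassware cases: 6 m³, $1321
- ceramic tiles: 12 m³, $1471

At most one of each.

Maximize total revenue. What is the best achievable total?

Pipe sections + bottled goods + furniture crates + machine parts + glassware cases uses 53 of the 55 m³ and totals 12477.
Next best is textile bales + cable drums + bottled goods + furniture crates + machine parts + glassware cases at 12270 (55 m³) — short by 207.

12477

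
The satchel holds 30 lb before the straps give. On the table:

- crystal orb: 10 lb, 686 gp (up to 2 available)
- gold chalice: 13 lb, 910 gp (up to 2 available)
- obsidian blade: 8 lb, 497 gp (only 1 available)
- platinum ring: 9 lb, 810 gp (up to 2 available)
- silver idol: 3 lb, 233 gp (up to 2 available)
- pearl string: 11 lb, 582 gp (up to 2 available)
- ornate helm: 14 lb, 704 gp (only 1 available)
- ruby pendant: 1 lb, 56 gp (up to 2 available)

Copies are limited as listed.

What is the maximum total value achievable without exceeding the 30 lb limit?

A density-first pass picks 2×platinum ring + 2×silver idol + 2×ruby pendant — 2198 at 26 lb.
Replace 2×silver idol with crystal orb: the trade gains 220 net, giving 2418 at 30 lb.
Nothing else within 30 lb beats 2418.

2418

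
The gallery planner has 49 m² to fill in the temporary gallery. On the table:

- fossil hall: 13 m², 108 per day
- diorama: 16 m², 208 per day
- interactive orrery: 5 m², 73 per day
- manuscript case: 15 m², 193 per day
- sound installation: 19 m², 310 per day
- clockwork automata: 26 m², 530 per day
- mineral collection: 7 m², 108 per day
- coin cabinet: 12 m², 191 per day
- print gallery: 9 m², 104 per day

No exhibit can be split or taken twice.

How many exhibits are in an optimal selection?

Best achievable expected visitors is 846.
diorama + clockwork automata + mineral collection hits 846 at 49 m².
Every optimal selection uses 3 exhibits.

3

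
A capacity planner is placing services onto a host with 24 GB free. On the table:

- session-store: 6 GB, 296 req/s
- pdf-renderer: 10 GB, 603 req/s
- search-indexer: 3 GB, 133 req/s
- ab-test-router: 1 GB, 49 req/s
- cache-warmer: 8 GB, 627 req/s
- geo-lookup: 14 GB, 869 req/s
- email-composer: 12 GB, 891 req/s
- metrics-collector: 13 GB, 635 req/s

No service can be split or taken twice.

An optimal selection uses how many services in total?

The maximum throughput within 24 GB is 1700.
search-indexer + ab-test-router + cache-warmer + email-composer hits 1700 at 24 GB.
Any selection reaching 1700 contains exactly 4 services.

4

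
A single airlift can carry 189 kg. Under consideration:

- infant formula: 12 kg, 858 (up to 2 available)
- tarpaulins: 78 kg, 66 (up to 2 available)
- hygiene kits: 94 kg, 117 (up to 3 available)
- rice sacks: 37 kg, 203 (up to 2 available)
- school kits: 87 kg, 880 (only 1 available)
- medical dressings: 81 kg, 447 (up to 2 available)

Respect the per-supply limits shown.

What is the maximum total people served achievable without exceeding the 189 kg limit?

By people served per kg: infant formula 71.50, school kits 10.11, medical dressings 5.52, rice sacks 5.49 lead.
The ratio ordering already packs tightly: 2×infant formula + 2×rice sacks + school kits, 185 kg, 3002.
No other feasible combination exceeds 3002.

3002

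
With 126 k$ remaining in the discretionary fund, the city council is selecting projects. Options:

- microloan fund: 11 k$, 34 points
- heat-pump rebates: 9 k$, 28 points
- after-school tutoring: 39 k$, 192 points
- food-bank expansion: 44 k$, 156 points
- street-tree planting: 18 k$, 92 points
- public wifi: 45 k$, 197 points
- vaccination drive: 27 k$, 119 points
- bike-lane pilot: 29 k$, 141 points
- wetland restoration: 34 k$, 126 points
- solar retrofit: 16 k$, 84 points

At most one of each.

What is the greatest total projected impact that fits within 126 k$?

578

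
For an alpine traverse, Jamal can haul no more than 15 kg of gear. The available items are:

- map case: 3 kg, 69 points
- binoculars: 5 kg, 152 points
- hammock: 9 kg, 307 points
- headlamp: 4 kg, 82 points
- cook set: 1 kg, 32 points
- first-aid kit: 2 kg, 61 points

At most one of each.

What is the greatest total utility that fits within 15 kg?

491

A density-first pass picks map case + hammock + cook set + first-aid kit — 469 at 15 kg.
Dropping map case and first-aid kit frees 5 kg; slotting in binoculars (5 kg) lifts the total to 491 at 15 kg.
No other feasible combination exceeds 491.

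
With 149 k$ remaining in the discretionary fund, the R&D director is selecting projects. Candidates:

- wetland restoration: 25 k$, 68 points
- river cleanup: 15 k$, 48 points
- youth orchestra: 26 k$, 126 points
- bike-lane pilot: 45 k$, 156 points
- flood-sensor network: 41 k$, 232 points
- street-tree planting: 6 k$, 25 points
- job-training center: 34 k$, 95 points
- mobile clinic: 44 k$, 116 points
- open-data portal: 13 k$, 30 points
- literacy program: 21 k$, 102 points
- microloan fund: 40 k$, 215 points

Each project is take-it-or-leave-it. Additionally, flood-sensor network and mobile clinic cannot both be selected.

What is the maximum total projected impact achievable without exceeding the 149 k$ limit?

Taking river cleanup + youth orchestra + flood-sensor network + street-tree planting + literacy program + microloan fund: 149 k$ used, 748 in projected impact.
Runner-up youth orchestra + flood-sensor network + street-tree planting + open-data portal + literacy program + microloan fund tops out at 730.

748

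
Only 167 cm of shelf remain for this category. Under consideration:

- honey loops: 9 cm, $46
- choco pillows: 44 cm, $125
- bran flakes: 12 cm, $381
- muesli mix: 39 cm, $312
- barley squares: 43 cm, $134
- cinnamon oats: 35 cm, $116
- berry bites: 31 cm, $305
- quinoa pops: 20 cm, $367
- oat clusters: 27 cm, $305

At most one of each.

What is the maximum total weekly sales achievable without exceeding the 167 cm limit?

1786

By weekly sales per cm: bran flakes 31.75, quinoa pops 18.35, oat clusters 11.30, berry bites 9.84 lead.
A density-first pass picks honey loops + bran flakes + muesli mix + berry bites + quinoa pops + oat clusters — 1716 at 138 cm.
Replace honey loops with cinnamon oats: the trade gains 70 net, giving 1786 at 164 cm.
Every other selection either busts 167 cm or fails to beat 1786.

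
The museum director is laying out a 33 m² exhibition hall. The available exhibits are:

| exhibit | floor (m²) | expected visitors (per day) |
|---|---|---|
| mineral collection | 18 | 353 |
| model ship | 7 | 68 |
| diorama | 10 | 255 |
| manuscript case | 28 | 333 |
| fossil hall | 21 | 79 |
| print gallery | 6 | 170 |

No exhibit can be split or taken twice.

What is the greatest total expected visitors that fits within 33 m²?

Taking the top-ratio exhibits first gives model ship + diorama + print gallery for 493 (23 m²).
Replace model ship and print gallery with mineral collection: the trade gains 115 net, giving 608 at 28 m².
The closest alternative, mineral collection + model ship + print gallery, reaches only 591.

608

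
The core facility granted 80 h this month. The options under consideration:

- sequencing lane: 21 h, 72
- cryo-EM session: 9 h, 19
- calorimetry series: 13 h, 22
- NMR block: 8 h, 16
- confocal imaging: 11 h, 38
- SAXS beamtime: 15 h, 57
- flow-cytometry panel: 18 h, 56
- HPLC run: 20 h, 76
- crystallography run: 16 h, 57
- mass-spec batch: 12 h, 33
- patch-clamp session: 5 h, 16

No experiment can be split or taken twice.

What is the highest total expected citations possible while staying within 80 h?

284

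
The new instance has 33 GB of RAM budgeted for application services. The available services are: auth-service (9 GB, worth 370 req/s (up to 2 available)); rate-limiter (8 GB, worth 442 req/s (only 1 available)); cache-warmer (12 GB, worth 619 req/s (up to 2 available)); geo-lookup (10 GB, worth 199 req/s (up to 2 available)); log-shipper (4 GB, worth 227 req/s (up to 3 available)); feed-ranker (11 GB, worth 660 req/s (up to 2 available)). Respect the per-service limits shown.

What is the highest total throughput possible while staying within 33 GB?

1783

Taking the top-ratio services first gives 2×log-shipper + 2×feed-ranker for 1774 (30 GB).
The 11 GB tied up in feed-ranker is better spent on rate-limiter + log-shipper — total rises to 1783 (31 GB).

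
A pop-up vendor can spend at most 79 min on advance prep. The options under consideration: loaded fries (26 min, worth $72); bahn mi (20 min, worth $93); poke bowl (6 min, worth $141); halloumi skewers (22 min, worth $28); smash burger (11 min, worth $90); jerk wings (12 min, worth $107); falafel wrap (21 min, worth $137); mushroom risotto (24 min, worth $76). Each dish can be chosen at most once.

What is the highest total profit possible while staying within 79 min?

Taking bahn mi + poke bowl + smash burger + jerk wings + falafel wrap: 70 min used, 568 in profit.

568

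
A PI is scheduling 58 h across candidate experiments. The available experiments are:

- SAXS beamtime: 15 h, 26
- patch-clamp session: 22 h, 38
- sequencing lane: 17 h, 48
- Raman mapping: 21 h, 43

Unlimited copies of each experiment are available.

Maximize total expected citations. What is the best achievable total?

144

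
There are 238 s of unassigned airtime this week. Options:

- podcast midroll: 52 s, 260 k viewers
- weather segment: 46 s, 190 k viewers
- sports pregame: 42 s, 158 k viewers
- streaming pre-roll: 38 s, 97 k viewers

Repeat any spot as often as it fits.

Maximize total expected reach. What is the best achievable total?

1058

Ranking by ratio (expected reach/s): podcast midroll 5.00, weather segment 4.13, sports pregame 3.76.
A density-first pass picks 4×podcast midroll — 1040 at 208 s.
The 104 s tied up in 2×podcast midroll is better spent on 2×weather segment + sports pregame — total rises to 1058 (238 s).
Every other selection either busts 238 s or fails to beat 1058.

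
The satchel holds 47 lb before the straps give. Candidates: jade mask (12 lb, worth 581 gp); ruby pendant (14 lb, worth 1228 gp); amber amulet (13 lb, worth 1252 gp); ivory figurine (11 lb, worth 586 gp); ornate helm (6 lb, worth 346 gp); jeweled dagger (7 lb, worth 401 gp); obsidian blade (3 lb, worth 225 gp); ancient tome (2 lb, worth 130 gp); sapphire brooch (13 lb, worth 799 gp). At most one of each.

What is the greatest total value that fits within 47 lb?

Ranking by ratio (value/lb): amber amulet 96.31, ruby pendant 87.71, obsidian blade 75.00.
Greedy by ratio would take ruby pendant + amber amulet + obsidian blade + ancient tome + sapphire brooch: 45 lb used, total 3634.
The 5 lb tied up in obsidian blade and ancient tome is better spent on jeweled dagger — total rises to 3680 (47 lb).

3680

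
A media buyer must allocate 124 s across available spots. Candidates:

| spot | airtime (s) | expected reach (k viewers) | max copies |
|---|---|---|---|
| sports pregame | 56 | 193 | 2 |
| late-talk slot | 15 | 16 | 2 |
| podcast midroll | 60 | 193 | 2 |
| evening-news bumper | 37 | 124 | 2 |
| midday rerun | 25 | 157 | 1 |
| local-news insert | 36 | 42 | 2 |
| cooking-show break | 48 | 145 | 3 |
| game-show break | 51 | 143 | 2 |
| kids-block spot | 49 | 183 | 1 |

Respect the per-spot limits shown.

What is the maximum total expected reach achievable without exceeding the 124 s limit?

Filling by ratio: evening-news bumper + midday rerun + kids-block spot for 464, with 13 s left unused.
Replace evening-news bumper with cooking-show break: the trade gains 21 net, giving 485 at 122 s.
Every other selection either busts 124 s or exceeds an availability limit or fails to beat 485.

485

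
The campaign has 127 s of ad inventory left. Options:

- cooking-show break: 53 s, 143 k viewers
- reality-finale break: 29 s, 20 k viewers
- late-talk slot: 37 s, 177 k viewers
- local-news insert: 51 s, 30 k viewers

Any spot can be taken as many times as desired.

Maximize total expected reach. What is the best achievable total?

Taking 3×late-talk slot: 111 s used, 531 in expected reach.
Nothing else within 127 s beats 531.

531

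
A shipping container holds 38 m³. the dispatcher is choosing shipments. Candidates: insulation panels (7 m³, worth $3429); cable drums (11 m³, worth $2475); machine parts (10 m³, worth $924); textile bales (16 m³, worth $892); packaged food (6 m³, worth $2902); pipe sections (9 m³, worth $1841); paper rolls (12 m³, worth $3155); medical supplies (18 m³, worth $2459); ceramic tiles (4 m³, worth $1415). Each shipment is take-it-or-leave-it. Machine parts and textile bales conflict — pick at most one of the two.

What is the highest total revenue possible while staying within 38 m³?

Insulation panels + packaged food + pipe sections + paper rolls + ceramic tiles uses 38 of the 38 m³ and totals 12742.

12742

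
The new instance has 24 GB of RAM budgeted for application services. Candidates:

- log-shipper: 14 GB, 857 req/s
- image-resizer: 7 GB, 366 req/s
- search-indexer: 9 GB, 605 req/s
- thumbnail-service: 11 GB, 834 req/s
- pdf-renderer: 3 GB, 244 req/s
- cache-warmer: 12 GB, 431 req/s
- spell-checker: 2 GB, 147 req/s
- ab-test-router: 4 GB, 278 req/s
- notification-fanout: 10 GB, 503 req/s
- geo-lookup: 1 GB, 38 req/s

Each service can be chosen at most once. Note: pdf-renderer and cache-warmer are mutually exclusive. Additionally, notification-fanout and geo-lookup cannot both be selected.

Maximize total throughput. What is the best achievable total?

1721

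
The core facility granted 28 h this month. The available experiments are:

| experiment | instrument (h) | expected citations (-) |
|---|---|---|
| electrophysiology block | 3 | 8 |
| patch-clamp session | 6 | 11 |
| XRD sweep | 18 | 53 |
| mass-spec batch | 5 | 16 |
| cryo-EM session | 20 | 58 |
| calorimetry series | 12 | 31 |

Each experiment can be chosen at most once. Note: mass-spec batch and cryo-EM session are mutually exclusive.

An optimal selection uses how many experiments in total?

3

Best achievable expected citations is 77.
One optimal bundle: electrophysiology block + XRD sweep + mass-spec batch (26 h).
Every optimal selection uses 3 experiments.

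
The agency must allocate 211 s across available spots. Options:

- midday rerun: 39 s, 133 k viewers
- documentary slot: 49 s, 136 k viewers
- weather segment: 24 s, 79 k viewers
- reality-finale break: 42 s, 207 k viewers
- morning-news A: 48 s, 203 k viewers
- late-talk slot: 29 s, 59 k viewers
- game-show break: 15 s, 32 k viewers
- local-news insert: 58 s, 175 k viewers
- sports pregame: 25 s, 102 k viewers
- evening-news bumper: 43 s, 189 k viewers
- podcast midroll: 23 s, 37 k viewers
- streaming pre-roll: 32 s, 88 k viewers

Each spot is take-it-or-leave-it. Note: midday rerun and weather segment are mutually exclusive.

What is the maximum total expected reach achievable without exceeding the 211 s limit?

839

Ranking by ratio (expected reach/s): reality-finale break 4.93, evening-news bumper 4.40, morning-news A 4.23.
Filling by ratio: midday rerun + reality-finale break + morning-news A + sports pregame + evening-news bumper for 834, with 14 s left unused.
Replace midday rerun with weather segment + late-talk slot: the trade gains 5 net, giving 839 at 211 s.
That's the maximum — no feasible swap from here does better than 839.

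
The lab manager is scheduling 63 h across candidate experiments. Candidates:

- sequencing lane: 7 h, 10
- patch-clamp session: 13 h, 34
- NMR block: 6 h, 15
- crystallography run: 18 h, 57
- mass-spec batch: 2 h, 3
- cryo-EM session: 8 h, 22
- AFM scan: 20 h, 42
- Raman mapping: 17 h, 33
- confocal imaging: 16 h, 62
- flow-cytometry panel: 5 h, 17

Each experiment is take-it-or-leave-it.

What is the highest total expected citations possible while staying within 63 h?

195

Taking patch-clamp session + crystallography run + mass-spec batch + cryo-EM session + confocal imaging + flow-cytometry panel: 62 h used, 195 in expected citations.
Runner-up patch-clamp session + NMR block + crystallography run + mass-spec batch + cryo-EM session + confocal imaging tops out at 193.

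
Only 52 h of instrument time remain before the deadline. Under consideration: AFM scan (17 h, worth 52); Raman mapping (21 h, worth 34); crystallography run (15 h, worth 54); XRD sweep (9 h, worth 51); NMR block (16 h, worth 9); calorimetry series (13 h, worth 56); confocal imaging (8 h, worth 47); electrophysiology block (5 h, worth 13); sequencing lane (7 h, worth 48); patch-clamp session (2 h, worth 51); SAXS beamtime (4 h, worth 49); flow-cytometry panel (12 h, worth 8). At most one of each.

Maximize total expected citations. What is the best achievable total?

Best packing: XRD sweep + calorimetry series + confocal imaging + electrophysiology block + sequencing lane + patch-clamp session + SAXS beamtime — 48 h, 315 total.

315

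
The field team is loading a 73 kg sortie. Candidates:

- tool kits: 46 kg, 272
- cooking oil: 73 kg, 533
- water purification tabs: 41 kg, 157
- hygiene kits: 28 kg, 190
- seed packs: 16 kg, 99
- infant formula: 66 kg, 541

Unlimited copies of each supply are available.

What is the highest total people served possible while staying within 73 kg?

541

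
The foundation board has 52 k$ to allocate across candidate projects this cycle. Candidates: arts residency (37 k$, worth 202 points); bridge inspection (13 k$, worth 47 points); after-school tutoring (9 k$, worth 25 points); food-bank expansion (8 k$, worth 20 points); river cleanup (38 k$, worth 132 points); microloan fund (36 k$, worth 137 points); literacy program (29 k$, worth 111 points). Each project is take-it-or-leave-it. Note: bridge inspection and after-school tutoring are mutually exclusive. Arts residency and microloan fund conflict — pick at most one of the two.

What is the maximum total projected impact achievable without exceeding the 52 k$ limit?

249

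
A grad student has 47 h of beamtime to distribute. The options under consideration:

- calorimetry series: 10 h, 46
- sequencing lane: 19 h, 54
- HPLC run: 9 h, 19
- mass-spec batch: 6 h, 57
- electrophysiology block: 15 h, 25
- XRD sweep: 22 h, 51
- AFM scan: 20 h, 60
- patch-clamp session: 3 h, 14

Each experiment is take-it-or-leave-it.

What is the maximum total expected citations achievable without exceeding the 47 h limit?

190

A density-first pass picks calorimetry series + mass-spec batch + AFM scan + patch-clamp session — 177 at 39 h.
Replace AFM scan with sequencing lane + HPLC run: the trade gains 13 net, giving 190 at 47 h.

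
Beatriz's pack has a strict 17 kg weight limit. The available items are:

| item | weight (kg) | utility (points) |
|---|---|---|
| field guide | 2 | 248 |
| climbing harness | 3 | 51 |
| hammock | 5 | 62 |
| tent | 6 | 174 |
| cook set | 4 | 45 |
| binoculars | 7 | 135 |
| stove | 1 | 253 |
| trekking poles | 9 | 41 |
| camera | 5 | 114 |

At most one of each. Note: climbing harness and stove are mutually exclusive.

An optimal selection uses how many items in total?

Optimal total is 810.
field guide + tent + binoculars + stove hits 810 at 16 kg.
Every optimal selection uses 4 items.

4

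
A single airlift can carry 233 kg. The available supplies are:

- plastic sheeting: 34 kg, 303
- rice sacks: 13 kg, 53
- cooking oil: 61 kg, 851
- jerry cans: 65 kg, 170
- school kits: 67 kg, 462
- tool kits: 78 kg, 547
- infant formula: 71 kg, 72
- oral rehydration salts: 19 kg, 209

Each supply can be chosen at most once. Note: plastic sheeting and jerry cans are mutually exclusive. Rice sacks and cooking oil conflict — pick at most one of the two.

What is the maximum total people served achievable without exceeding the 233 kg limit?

2069

Cooking oil + school kits + tool kits + oral rehydration salts uses 225 of the 233 kg and totals 2069.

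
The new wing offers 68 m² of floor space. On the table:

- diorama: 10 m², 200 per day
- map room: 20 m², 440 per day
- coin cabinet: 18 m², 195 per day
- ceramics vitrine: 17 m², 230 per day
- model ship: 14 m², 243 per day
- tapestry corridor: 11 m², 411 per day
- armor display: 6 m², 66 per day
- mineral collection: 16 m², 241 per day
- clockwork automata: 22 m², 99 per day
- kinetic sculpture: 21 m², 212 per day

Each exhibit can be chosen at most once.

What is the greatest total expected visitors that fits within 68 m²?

1401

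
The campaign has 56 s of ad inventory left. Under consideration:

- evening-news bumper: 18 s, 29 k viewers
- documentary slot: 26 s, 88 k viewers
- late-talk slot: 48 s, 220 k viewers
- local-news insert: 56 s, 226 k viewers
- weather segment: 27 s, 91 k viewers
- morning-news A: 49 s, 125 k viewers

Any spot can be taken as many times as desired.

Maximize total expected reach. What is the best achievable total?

Taking the top-ratio spots first gives late-talk slot for 220 (48 s).
Dropping late-talk slot frees 48 s; slotting in local-news insert (56 s) lifts the total to 226 at 56 s.
Every other selection either busts 56 s or fails to beat 226.

226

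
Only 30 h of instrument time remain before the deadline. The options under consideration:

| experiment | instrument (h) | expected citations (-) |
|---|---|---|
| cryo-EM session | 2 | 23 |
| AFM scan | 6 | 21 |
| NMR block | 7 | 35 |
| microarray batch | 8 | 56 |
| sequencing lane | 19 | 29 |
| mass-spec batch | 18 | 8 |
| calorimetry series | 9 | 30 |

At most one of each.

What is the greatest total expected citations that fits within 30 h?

Ranking by ratio (expected citations/h): cryo-EM session 11.50, microarray batch 7.00, NMR block 5.00.
Filling by ratio: cryo-EM session + AFM scan + NMR block + microarray batch for 135, with 7 h left unused.
Replace AFM scan with calorimetry series: the trade gains 9 net, giving 144 at 26 h.

144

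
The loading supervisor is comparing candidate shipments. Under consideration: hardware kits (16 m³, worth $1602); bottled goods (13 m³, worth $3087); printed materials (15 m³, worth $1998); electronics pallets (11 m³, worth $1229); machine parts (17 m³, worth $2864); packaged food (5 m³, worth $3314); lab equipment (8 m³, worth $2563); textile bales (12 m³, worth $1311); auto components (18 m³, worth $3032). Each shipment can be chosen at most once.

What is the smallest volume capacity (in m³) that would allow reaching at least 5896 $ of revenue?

18

Minimise m³ subject to total revenue ≥ 5896.
bottled goods + packaged food reaches 6401 using 18 m³.
Any bundle with less than 18 m³ falls short of 5896.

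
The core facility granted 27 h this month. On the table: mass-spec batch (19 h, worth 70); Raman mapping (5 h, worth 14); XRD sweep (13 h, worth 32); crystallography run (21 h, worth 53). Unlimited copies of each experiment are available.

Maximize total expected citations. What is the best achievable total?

Taking mass-spec batch + Raman mapping: 24 h used, 84 in expected citations.
That's the maximum — no swap from here does better than 84.

84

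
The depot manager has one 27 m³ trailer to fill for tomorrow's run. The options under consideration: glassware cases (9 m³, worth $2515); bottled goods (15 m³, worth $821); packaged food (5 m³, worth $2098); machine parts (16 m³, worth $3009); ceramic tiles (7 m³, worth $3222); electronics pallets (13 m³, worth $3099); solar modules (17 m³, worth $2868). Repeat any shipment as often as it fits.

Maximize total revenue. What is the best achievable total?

Best packing: packaged food + 3×ceramic tiles — 26 m³, 11764 total.

11764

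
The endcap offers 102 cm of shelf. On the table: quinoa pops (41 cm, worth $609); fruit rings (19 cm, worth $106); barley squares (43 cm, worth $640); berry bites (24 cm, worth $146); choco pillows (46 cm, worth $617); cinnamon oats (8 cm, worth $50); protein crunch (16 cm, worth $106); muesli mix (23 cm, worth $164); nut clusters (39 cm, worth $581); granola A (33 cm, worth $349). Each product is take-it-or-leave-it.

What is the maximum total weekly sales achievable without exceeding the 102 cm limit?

Density check — nut clusters 14.90, barley squares 14.88, quinoa pops 14.85 are the best per cm.
A density-first pass picks barley squares + protein crunch + nut clusters — 1327 at 98 cm.
The 39 cm tied up in nut clusters is better spent on quinoa pops — total rises to 1355 (100 cm).

1355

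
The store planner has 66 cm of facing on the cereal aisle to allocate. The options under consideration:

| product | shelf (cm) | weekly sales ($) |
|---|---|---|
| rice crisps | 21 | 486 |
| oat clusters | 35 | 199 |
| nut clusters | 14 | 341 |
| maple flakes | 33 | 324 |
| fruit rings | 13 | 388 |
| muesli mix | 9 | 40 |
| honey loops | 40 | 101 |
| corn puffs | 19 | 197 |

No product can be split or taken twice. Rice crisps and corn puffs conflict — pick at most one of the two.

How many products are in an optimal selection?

4

Best achievable weekly sales is 1255.
One optimal bundle: rice crisps + nut clusters + fruit rings + muesli mix (57 cm).
Every optimal selection uses 4 products.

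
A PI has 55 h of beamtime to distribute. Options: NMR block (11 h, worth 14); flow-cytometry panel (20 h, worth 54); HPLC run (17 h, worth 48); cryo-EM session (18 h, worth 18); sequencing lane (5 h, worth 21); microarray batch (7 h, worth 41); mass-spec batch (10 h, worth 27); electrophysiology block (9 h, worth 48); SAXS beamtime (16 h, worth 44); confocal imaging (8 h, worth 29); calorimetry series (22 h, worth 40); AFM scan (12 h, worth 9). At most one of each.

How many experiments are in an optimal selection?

The maximum expected citations within 55 h is 210.
For example sequencing lane + microarray batch + mass-spec batch + electrophysiology block + SAXS beamtime + confocal imaging achieves it, using 55 h.
Any selection reaching 210 contains exactly 6 experiments.

6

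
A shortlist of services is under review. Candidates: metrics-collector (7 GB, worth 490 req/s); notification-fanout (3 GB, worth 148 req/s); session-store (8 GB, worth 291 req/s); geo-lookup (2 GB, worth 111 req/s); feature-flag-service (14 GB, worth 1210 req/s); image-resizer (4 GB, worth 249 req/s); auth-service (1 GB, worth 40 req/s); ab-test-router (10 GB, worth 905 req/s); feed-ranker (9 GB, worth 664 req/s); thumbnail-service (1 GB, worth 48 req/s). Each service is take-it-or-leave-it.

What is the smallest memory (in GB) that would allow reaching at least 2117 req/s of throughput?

25

Need the lightest bundle worth ≥ 2117.
feature-flag-service + auth-service + ab-test-router reaches 2155 using 25 GB.
No combination under 25 GB hits 2117.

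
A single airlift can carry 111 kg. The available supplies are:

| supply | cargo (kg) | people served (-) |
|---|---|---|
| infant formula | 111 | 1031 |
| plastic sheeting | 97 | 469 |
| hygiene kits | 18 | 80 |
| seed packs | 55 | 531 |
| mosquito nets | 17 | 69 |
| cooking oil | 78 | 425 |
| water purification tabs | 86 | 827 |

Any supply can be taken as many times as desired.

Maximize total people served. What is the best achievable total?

1062

The ratio ordering already packs tightly: 2×seed packs, 110 kg, 1062.
That's the maximum — no swap from here does better than 1062.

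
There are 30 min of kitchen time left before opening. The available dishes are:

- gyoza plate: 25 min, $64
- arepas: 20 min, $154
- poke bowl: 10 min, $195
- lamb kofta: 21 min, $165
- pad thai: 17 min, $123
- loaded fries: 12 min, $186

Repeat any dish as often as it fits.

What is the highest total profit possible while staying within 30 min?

585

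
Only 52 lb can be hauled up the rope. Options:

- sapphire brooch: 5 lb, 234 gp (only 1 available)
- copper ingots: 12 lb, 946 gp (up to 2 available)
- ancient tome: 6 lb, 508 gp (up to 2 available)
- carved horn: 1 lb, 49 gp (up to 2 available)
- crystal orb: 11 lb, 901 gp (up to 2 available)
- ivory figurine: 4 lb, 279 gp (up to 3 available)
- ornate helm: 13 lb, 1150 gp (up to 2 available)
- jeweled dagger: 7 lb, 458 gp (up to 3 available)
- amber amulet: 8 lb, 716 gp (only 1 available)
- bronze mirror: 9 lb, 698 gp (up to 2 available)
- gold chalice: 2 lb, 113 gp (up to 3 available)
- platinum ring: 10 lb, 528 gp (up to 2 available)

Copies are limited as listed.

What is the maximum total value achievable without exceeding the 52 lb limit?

4474

Density check — amber amulet 89.50, ornate helm 88.46, ancient tome 84.67, crystal orb 81.91 are the best per lb.
A density-first pass picks 2×ancient tome + ivory figurine + 2×ornate helm + amber amulet + gold chalice — 4424 at 52 lb.
But ancient tome + carved horn + crystal orb + 2×ornate helm + amber amulet fits in 52 lb and reaches 4474.
No other feasible combination exceeds 4474.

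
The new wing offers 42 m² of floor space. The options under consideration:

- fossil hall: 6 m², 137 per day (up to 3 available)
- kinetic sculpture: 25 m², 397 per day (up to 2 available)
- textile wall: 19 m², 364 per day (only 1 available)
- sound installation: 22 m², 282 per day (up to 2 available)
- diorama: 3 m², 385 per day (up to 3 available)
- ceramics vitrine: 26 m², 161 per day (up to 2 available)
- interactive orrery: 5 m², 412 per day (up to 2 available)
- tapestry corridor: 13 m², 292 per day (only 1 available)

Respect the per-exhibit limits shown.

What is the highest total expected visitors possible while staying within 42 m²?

2408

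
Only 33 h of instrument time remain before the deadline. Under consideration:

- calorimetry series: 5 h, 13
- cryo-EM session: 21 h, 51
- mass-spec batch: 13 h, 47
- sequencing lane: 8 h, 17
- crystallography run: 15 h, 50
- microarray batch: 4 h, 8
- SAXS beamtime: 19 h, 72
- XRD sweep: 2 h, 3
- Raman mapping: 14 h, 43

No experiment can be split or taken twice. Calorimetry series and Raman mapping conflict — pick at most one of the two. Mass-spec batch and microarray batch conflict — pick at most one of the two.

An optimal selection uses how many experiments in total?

Best achievable expected citations is 119.
mass-spec batch + SAXS beamtime hits 119 at 32 h.
Any selection reaching 119 contains exactly 2 experiments.

2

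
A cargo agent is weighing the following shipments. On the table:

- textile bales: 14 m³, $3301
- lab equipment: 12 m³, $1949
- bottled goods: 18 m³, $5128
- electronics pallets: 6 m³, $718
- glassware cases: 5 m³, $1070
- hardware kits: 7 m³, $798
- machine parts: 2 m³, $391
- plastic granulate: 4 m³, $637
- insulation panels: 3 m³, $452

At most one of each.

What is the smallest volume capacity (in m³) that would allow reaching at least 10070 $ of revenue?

41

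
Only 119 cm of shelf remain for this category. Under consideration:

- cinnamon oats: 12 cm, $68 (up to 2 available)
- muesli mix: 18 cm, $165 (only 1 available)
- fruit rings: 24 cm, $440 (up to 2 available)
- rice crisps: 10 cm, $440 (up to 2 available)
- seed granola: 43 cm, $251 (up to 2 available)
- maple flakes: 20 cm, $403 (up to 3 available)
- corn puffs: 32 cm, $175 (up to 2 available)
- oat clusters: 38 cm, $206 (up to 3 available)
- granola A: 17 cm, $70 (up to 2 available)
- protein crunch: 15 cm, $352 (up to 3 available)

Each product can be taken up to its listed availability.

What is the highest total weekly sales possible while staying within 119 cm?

Density check — rice crisps 44.00, protein crunch 23.47, maple flakes 20.15 are the best per cm.
The ratio heuristic lands on cinnamon oats + 2×rice crisps + 2×maple flakes + 3×protein crunch (2810) but leaves 2 cm idle.
Dropping cinnamon oats and 2×protein crunch frees 42 cm; slotting in fruit rings + maple flakes (44 cm) lifts the total to 2881 at 119 cm.
No other feasible combination exceeds 2881.

2881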